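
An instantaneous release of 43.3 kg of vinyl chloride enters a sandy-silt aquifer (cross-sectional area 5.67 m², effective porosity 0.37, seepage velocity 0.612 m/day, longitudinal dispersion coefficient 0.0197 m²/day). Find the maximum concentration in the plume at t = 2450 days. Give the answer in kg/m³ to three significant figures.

0.838 kg/m³

The peak of an instantaneous 1D plume sits at x = vt; there the Gaussian factor is 1 and C_max = M/(n_e·A·√(4πDt)), where n_e·A is the pore area the mass is dissolved in.
√(4πDt) = √(4π × 0.0197 × 2450) = 24.63 m, so C_max = 43.3/(0.37 × 5.67 × 24.63) = 0.838 kg/m³.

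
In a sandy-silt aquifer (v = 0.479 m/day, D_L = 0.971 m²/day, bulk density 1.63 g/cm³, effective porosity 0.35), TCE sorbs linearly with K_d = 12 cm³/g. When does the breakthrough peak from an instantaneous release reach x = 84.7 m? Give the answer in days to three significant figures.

Retardation factor R = 1 + ρ_b·K_d/n = 1 + 1.63 × 12/0.35 = 56.89.
Sorption retards both mechanisms: v_R = v/R = 0.008420 m/day, D_R = D/R = 0.01707 m²/day.
Peak time from v_R²t² + 2D_R t − x² = 0: t = (√(D_R² + v_R²x²) − D_R)/v_R².
√(D_R² + v_R²x²) = √(0.01707² + 0.008420² × 84.7²) = 0.7134; v_R² = 7.090e-05.
t = (0.7134 − 0.01707)/7.090e-05 = 9820 days.

9820 days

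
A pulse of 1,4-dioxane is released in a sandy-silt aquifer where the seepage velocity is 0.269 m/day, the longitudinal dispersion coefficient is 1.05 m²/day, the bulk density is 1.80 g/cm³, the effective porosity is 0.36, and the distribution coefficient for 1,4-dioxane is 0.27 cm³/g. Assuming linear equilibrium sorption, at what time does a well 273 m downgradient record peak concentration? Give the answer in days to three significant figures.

Retardation factor R = 1 + ρ_b·K_d/n = 1 + 1.80 × 0.27/0.36 = 2.350.
Sorption retards both mechanisms: v_R = v/R = 0.1145 m/day, D_R = D/R = 0.4468 m²/day.
Peak time from v_R²t² + 2D_R t − x² = 0: t = (√(D_R² + v_R²x²) − D_R)/v_R².
√(D_R² + v_R²x²) = √(0.4468² + 0.1145² × 273²) = 31.26; v_R² = 0.01311.
t = (31.26 − 0.4468)/0.01311 = 2350 days.

2350 days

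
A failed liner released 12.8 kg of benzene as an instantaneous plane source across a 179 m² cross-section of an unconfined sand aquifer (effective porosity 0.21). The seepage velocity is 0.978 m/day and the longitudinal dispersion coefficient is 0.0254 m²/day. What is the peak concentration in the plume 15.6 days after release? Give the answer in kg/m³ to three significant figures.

The peak of an instantaneous 1D plume sits at x = vt; there the Gaussian factor is 1 and C_max = M/(n_e·A·√(4πDt)), where n_e·A is the pore area the mass is dissolved in.
√(4πDt) = √(4π × 0.0254 × 15.6) = 2.231 m, so C_max = 12.8/(0.21 × 179 × 2.231) = 0.153 kg/m³.

0.153 kg/m³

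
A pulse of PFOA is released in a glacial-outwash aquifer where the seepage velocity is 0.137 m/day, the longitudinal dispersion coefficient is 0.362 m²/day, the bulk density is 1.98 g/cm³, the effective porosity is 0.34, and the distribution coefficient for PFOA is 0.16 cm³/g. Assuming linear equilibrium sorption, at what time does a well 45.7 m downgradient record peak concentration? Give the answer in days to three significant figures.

Retardation factor R = 1 + ρ_b·K_d/n = 1 + 1.98 × 0.16/0.34 = 1.932.
Sorption retards both mechanisms: v_R = v/R = 0.07091 m/day, D_R = D/R = 0.1874 m²/day.
Peak time from v_R²t² + 2D_R t − x² = 0: t = (√(D_R² + v_R²x²) − D_R)/v_R².
√(D_R² + v_R²x²) = √(0.1874² + 0.07091² × 45.7²) = 3.246; v_R² = 0.005028.
t = (3.246 − 0.1874)/0.005028 = 608 days.

608 days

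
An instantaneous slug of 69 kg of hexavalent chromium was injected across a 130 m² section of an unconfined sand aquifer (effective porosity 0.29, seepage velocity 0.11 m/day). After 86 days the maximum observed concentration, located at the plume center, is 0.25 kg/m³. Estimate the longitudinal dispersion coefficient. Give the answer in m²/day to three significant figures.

At the plume center C_max = M/(n_e·A·√(4πDt)), so D = M²/(4πt·(n_e·A·C_max)²).
n_e·A·C_max = 0.29 × 130 × 0.25 = 9.425 kg/m.
D = 69²/(4π × 86 × 9.425²) = 0.0496 m²/day.

0.0496 m²/day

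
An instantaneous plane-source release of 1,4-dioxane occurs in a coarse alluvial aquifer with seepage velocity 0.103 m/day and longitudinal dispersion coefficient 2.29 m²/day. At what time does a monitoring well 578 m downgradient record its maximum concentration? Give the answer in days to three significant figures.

For the 1D instantaneous-source solution, setting ∂C/∂t = 0 at fixed x gives v²t² + 2Dt − x² = 0, so t = (√(D² + v²x²) − D)/v².
√(D² + v²x²) = √(2.29² + 0.103² × 578²) = 59.58; v² = 0.010609.
t = (59.58 − 2.29)/0.010609 = 5400 days (vs. the pure-advection estimate x/v = 5610 d).

5400 days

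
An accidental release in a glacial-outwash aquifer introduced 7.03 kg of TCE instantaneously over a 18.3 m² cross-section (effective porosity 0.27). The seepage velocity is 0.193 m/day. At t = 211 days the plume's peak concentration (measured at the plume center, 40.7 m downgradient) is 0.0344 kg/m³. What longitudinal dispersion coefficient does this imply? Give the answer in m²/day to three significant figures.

At the plume center C_max = M/(n_e·A·√(4πDt)), so D = M²/(4πt·(n_e·A·C_max)²).
n_e·A·C_max = 0.27 × 18.3 × 0.0344 = 0.1700 kg/m.
D = 7.03²/(4π × 211 × 0.1700²) = 0.645 m²/day.

0.645 m²/day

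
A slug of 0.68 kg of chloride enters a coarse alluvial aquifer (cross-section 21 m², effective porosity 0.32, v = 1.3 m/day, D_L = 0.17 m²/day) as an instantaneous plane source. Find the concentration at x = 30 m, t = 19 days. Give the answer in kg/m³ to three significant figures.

0.00181 kg/m³

For an instantaneous plane source, C(x,t) = M/(n_e·A·√(4πDt)) · exp(−(x−vt)²/(4Dt)), with n_e·A the pore (flow) area.
Plume center vt = 1.3 × 19 = 24.7 m, so the well at 30 m is 5.3 m downgradient of the peak.
√(4πDt) = 6.371 m, giving peak height M/(n_e·A·√(4πDt)) = 0.68/(0.32 × 21 × 6.371) = 0.01588 kg/m³.
(x−vt)²/(4Dt) = (5.3)²/(4 × 0.17 × 19) = 2.174; exp(−2.174) = 0.1137.
C = 0.01588 × 0.1137 = 0.00181 kg/m³.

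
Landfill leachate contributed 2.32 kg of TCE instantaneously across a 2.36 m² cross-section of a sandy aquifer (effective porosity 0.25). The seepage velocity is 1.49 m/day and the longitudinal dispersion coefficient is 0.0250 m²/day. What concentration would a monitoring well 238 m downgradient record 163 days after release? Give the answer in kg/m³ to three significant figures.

For an instantaneous plane source, C(x,t) = M/(n_e·A·√(4πDt)) · exp(−(x−vt)²/(4Dt)), with n_e·A the pore (flow) area.
Plume center vt = 1.49 × 163 = 242.87 m, so the well at 238 m is 4.87 m upgradient of the peak.
√(4πDt) = 7.156 m, giving peak height M/(n_e·A·√(4πDt)) = 2.32/(0.25 × 2.36 × 7.156) = 0.5495 kg/m³.
(x−vt)²/(4Dt) = (-4.87)²/(4 × 0.0250 × 163) = 1.455; exp(−1.455) = 0.2334.
C = 0.5495 × 0.2334 = 0.128 kg/m³.

0.128 kg/m³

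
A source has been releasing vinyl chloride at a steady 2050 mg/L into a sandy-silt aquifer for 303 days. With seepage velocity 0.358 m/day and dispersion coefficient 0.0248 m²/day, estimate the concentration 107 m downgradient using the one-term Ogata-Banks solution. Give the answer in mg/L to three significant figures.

For a continuous step input, C/C₀ ≈ ½·erfc((x−vt)/(2√(Dt))).
vt = 0.358 × 303 = 108.474 m and 2√(Dt) = 2√(0.0248 × 303) = 5.482 m.
Argument (x−vt)/(2√(Dt)) = (107 − 108.474)/5.482 = -0.2689; ½·erfc(-0.2689) = 0.6481.
C = 2050 × 0.6481 = 1330 mg/L.

1330 mg/L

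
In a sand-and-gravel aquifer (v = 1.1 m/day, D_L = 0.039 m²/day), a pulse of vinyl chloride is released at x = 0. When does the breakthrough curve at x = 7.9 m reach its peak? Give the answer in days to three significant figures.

7.15 days

For the 1D instantaneous-source solution, setting ∂C/∂t = 0 at fixed x gives v²t² + 2Dt − x² = 0, so t = (√(D² + v²x²) − D)/v².
√(D² + v²x²) = √(0.039² + 1.1² × 7.9²) = 8.690; v² = 1.21.
t = (8.690 − 0.039)/1.21 = 7.15 days (vs. the pure-advection estimate x/v = 7.18 d).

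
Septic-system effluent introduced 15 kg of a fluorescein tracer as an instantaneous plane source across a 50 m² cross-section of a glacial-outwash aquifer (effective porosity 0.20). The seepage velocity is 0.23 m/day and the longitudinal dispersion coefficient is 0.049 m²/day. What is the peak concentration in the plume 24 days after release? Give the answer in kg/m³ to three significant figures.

0.390 kg/m³

The peak of an instantaneous 1D plume sits at x = vt; there the Gaussian factor is 1 and C_max = M/(n_e·A·√(4πDt)), where n_e·A is the pore area the mass is dissolved in.
√(4πDt) = √(4π × 0.049 × 24) = 3.844 m, so C_max = 15/(0.20 × 50 × 3.844) = 0.390 kg/m³.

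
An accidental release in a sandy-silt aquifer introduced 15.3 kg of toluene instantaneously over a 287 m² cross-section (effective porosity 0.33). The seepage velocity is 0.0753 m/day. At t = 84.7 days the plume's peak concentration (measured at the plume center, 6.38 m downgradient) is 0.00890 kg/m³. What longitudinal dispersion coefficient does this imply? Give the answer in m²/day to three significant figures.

0.310 m²/day

At the plume center C_max = M/(n_e·A·√(4πDt)), so D = M²/(4πt·(n_e·A·C_max)²).
n_e·A·C_max = 0.33 × 287 × 0.00890 = 0.8429 kg/m.
D = 15.3²/(4π × 84.7 × 0.8429²) = 0.310 m²/day.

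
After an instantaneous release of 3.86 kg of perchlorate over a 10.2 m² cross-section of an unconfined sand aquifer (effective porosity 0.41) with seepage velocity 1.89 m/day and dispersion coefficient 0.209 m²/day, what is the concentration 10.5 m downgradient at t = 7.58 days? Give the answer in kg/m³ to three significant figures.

For an instantaneous plane source, C(x,t) = M/(n_e·A·√(4πDt)) · exp(−(x−vt)²/(4Dt)), with n_e·A the pore (flow) area.
Plume center vt = 1.89 × 7.58 = 14.3262 m, so the well at 10.5 m is 3.8262 m upgradient of the peak.
√(4πDt) = 4.462 m, giving peak height M/(n_e·A·√(4πDt)) = 3.86/(0.41 × 10.2 × 4.462) = 0.2069 kg/m³.
(x−vt)²/(4Dt) = (-3.8262)²/(4 × 0.209 × 7.58) = 2.310; exp(−2.310) = 0.09926.
C = 0.2069 × 0.09926 = 0.0205 kg/m³.

0.0205 kg/m³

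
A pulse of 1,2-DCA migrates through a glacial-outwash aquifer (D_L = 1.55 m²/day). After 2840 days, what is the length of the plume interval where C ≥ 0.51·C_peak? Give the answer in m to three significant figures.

218 m

The plume is Gaussian with σ = √(2Dt) = √(2 × 1.55 × 2840) = 93.83 m.
C/C_peak = exp(−Δx²/(2σ²)) = 0.51 ⇒ Δx = σ·√(−2 ln 0.51) = 93.83 × 1.160 = 108.8 m.
Width = 2Δx = 218 m.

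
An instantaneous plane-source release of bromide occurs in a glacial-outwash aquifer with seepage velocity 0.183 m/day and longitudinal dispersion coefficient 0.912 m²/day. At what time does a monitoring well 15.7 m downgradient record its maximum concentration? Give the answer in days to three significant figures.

For the 1D instantaneous-source solution, setting ∂C/∂t = 0 at fixed x gives v²t² + 2Dt − x² = 0, so t = (√(D² + v²x²) − D)/v².
√(D² + v²x²) = √(0.912² + 0.183² × 15.7²) = 3.014; v² = 0.033489.
t = (3.014 − 0.912)/0.033489 = 62.8 days (vs. the pure-advection estimate x/v = 85.8 d).

62.8 days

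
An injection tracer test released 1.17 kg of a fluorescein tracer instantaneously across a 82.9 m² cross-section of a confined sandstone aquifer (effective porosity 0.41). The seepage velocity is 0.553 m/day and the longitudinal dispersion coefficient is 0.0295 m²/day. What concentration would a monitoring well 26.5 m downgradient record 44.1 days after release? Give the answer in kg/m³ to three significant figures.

For an instantaneous plane source, C(x,t) = M/(n_e·A·√(4πDt)) · exp(−(x−vt)²/(4Dt)), with n_e·A the pore (flow) area.
Plume center vt = 0.553 × 44.1 = 24.3873 m, so the well at 26.5 m is 2.1127 m downgradient of the peak.
√(4πDt) = 4.043 m, giving peak height M/(n_e·A·√(4πDt)) = 1.17/(0.41 × 82.9 × 4.043) = 0.008514 kg/m³.
(x−vt)²/(4Dt) = (2.1127)²/(4 × 0.0295 × 44.1) = 0.8577; exp(−0.8577) = 0.4241.
C = 0.008514 × 0.4241 = 0.00361 kg/m³.

0.00361 kg/m³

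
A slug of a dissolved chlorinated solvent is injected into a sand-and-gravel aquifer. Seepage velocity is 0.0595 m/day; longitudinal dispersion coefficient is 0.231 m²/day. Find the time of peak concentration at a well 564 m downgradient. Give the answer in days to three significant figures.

9410 days

For the 1D instantaneous-source solution, setting ∂C/∂t = 0 at fixed x gives v²t² + 2Dt − x² = 0, so t = (√(D² + v²x²) − D)/v².
√(D² + v²x²) = √(0.231² + 0.0595² × 564²) = 33.56; v² = 0.00354025.
t = (33.56 − 0.231)/0.00354025 = 9410 days (vs. the pure-advection estimate x/v = 9480 d).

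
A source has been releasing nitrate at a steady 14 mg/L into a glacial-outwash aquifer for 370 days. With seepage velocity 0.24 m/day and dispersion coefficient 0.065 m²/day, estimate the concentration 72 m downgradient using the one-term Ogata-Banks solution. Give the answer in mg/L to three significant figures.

For a continuous step input, C/C₀ ≈ ½·erfc((x−vt)/(2√(Dt))).
vt = 0.24 × 370 = 88.8 m and 2√(Dt) = 2√(0.065 × 370) = 9.808 m.
Argument (x−vt)/(2√(Dt)) = (72 − 88.8)/9.808 = -1.713; ½·erfc(-1.713) = 0.9923.
C = 14 × 0.9923 = 13.9 mg/L.

13.9 mg/L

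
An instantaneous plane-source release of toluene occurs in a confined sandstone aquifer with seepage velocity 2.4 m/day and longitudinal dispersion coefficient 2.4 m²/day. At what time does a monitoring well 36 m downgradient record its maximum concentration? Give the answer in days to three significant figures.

14.6 days

For the 1D instantaneous-source solution, setting ∂C/∂t = 0 at fixed x gives v²t² + 2Dt − x² = 0, so t = (√(D² + v²x²) − D)/v².
√(D² + v²x²) = √(2.4² + 2.4² × 36²) = 86.43; v² = 5.76.
t = (86.43 − 2.4)/5.76 = 14.6 days (vs. the pure-advection estimate x/v = 15.0 d).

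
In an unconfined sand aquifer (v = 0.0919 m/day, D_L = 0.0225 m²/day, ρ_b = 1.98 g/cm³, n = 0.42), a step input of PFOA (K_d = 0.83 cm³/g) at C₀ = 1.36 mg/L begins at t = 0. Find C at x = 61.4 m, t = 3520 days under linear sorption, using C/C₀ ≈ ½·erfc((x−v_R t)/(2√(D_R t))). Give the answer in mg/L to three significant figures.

1.07 mg/L

Retardation factor R = 1 + ρ_b·K_d/n = 1 + 1.98 × 0.83/0.42 = 4.913.
Sorption retards both mechanisms: v_R = v/R = 0.01871 m/day, D_R = D/R = 0.004580 m²/day.
v_R·t = 0.01871 × 3520 = 65.8592 m; 2√(D_R t) = 8.030 m; argument = (61.4 − 65.8592)/8.030 = -0.5553.
C = C₀ × ½·erfc(-0.5553) = 1.36 × 0.7839 = 1.07 mg/L.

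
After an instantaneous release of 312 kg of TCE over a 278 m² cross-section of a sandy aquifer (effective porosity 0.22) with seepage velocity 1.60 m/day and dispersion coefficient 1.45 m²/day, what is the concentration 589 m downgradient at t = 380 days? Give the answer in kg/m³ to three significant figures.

For an instantaneous plane source, C(x,t) = M/(n_e·A·√(4πDt)) · exp(−(x−vt)²/(4Dt)), with n_e·A the pore (flow) area.
Plume center vt = 1.60 × 380 = 608 m, so the well at 589 m is 19 m upgradient of the peak.
√(4πDt) = 83.21 m, giving peak height M/(n_e·A·√(4πDt)) = 312/(0.22 × 278 × 83.21) = 0.06131 kg/m³.
(x−vt)²/(4Dt) = (-19)²/(4 × 1.45 × 380) = 0.1638; exp(−0.1638) = 0.8489.
C = 0.06131 × 0.8489 = 0.0520 kg/m³.

0.0520 kg/m³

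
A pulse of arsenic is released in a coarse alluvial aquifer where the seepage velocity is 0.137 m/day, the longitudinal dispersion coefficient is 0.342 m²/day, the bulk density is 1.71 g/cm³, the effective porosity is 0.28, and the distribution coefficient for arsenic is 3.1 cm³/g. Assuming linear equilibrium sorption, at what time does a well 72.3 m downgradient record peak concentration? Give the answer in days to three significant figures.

Retardation factor R = 1 + ρ_b·K_d/n = 1 + 1.71 × 3.1/0.28 = 19.93.
Sorption retards both mechanisms: v_R = v/R = 0.006874 m/day, D_R = D/R = 0.01716 m²/day.
Peak time from v_R²t² + 2D_R t − x² = 0: t = (√(D_R² + v_R²x²) − D_R)/v_R².
√(D_R² + v_R²x²) = √(0.01716² + 0.006874² × 72.3²) = 0.4973; v_R² = 4.725e-05.
t = (0.4973 − 0.01716)/4.725e-05 = 10200 days.

10200 days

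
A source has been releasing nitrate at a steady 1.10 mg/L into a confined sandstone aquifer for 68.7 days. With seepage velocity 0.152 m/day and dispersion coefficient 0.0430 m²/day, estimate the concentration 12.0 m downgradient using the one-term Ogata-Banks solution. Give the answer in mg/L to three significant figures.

For a continuous step input, C/C₀ ≈ ½·erfc((x−vt)/(2√(Dt))).
vt = 0.152 × 68.7 = 10.4424 m and 2√(Dt) = 2√(0.0430 × 68.7) = 3.437 m.
Argument (x−vt)/(2√(Dt)) = (12.0 − 10.4424)/3.437 = 0.4532; ½·erfc(0.4532) = 0.2608.
C = 1.10 × 0.2608 = 0.287 mg/L.

0.287 mg/L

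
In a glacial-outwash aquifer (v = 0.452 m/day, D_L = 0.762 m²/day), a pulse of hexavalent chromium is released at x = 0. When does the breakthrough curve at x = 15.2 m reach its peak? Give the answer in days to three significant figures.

For the 1D instantaneous-source solution, setting ∂C/∂t = 0 at fixed x gives v²t² + 2Dt − x² = 0, so t = (√(D² + v²x²) − D)/v².
√(D² + v²x²) = √(0.762² + 0.452² × 15.2²) = 6.913; v² = 0.204304.
t = (6.913 − 0.762)/0.204304 = 30.1 days (vs. the pure-advection estimate x/v = 33.6 d).

30.1 days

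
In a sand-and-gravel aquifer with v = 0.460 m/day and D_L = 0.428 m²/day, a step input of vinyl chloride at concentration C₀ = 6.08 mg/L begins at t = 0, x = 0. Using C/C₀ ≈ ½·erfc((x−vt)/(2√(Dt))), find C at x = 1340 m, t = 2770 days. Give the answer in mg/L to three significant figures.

For a continuous step input, C/C₀ ≈ ½·erfc((x−vt)/(2√(Dt))).
vt = 0.460 × 2770 = 1274.2 m and 2√(Dt) = 2√(0.428 × 2770) = 68.86 m.
Argument (x−vt)/(2√(Dt)) = (1340 − 1274.2)/68.86 = 0.9556; ½·erfc(0.9556) = 0.08828.
C = 6.08 × 0.08828 = 0.537 mg/L.

0.537 mg/L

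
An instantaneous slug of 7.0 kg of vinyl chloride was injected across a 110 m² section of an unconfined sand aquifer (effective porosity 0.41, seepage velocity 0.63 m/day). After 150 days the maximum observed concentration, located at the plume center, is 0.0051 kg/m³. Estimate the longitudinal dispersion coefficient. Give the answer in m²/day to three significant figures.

At the plume center C_max = M/(n_e·A·√(4πDt)), so D = M²/(4πt·(n_e·A·C_max)²).
n_e·A·C_max = 0.41 × 110 × 0.0051 = 0.2300 kg/m.
D = 7.0²/(4π × 150 × 0.2300²) = 0.491 m²/day.

0.491 m²/day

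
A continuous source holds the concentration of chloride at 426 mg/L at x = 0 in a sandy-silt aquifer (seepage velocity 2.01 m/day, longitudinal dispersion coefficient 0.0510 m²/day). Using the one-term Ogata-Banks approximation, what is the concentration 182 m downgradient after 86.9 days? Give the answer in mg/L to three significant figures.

For a continuous step input, C/C₀ ≈ ½·erfc((x−vt)/(2√(Dt))).
vt = 2.01 × 86.9 = 174.669 m and 2√(Dt) = 2√(0.0510 × 86.9) = 4.210 m.
Argument (x−vt)/(2√(Dt)) = (182 − 174.669)/4.210 = 1.741; ½·erfc(1.741) = 0.006905.
C = 426 × 0.006905 = 2.94 mg/L.

2.94 mg/L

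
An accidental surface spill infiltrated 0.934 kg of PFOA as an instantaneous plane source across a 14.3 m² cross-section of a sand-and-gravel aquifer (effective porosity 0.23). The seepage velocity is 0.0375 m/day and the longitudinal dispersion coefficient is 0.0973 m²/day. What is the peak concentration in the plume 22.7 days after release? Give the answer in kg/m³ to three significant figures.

The peak of an instantaneous 1D plume sits at x = vt; there the Gaussian factor is 1 and C_max = M/(n_e·A·√(4πDt)), where n_e·A is the pore area the mass is dissolved in.
√(4πDt) = √(4π × 0.0973 × 22.7) = 5.268 m, so C_max = 0.934/(0.23 × 14.3 × 5.268) = 0.0539 kg/m³.

0.0539 kg/m³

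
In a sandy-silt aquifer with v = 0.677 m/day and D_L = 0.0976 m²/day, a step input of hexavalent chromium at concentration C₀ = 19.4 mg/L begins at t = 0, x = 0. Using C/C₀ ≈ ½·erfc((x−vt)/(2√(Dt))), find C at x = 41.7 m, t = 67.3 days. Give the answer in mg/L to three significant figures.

16.6 mg/L

For a continuous step input, C/C₀ ≈ ½·erfc((x−vt)/(2√(Dt))).
vt = 0.677 × 67.3 = 45.5621 m and 2√(Dt) = 2√(0.0976 × 67.3) = 5.126 m.
Argument (x−vt)/(2√(Dt)) = (41.7 − 45.5621)/5.126 = -0.7534; ½·erfc(-0.7534) = 0.8567.
C = 19.4 × 0.8567 = 16.6 mg/L.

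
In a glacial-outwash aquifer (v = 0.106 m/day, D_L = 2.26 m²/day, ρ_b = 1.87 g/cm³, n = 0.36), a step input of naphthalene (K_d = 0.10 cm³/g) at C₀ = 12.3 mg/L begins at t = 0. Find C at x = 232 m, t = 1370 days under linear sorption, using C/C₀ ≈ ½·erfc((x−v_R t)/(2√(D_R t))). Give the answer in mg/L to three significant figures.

0.200 mg/L

Retardation factor R = 1 + ρ_b·K_d/n = 1 + 1.87 × 0.10/0.36 = 1.519.
Sorption retards both mechanisms: v_R = v/R = 0.06978 m/day, D_R = D/R = 1.488 m²/day.
v_R·t = 0.06978 × 1370 = 95.5986 m; 2√(D_R t) = 90.30 m; argument = (232 − 95.5986)/90.30 = 1.511.
C = C₀ × ½·erfc(1.511) = 12.3 × 0.01630 = 0.200 mg/L.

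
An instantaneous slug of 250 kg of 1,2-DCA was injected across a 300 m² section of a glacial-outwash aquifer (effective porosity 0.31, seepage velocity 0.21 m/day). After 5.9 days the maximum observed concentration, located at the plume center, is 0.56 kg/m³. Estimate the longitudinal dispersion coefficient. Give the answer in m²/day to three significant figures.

0.311 m²/day

At the plume center C_max = M/(n_e·A·√(4πDt)), so D = M²/(4πt·(n_e·A·C_max)²).
n_e·A·C_max = 0.31 × 300 × 0.56 = 52.08 kg/m.
D = 250²/(4π × 5.9 × 52.08²) = 0.311 m²/day.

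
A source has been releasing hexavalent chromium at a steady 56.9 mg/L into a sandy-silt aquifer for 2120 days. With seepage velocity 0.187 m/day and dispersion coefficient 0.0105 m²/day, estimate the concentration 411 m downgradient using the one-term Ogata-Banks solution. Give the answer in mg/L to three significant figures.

0.828 mg/L

For a continuous step input, C/C₀ ≈ ½·erfc((x−vt)/(2√(Dt))).
vt = 0.187 × 2120 = 396.44 m and 2√(Dt) = 2√(0.0105 × 2120) = 9.436 m.
Argument (x−vt)/(2√(Dt)) = (411 − 396.44)/9.436 = 1.543; ½·erfc(1.543) = 0.01455.
C = 56.9 × 0.01455 = 0.828 mg/L.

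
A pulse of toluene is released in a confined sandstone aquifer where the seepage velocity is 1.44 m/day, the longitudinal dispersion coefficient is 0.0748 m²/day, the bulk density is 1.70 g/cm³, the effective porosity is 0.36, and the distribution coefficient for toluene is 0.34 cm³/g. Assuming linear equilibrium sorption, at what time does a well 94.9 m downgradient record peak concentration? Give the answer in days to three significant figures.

Retardation factor R = 1 + ρ_b·K_d/n = 1 + 1.70 × 0.34/0.36 = 2.606.
Sorption retards both mechanisms: v_R = v/R = 0.5526 m/day, D_R = D/R = 0.02870 m²/day.
Peak time from v_R²t² + 2D_R t − x² = 0: t = (√(D_R² + v_R²x²) − D_R)/v_R².
√(D_R² + v_R²x²) = √(0.02870² + 0.5526² × 94.9²) = 52.44; v_R² = 0.3054.
t = (52.44 − 0.02870)/0.3054 = 172 days.

172 days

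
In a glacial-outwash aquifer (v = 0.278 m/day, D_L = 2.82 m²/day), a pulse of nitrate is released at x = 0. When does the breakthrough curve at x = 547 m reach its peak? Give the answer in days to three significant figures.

For the 1D instantaneous-source solution, setting ∂C/∂t = 0 at fixed x gives v²t² + 2Dt − x² = 0, so t = (√(D² + v²x²) − D)/v².
√(D² + v²x²) = √(2.82² + 0.278² × 547²) = 152.1; v² = 0.077284.
t = (152.1 − 2.82)/0.077284 = 1930 days (vs. the pure-advection estimate x/v = 1970 d).

1930 days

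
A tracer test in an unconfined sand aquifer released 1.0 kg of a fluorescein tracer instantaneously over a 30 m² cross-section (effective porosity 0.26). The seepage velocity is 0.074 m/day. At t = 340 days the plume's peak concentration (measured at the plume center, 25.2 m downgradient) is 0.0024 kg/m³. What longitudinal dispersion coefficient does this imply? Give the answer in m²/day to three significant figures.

0.668 m²/day

At the plume center C_max = M/(n_e·A·√(4πDt)), so D = M²/(4πt·(n_e·A·C_max)²).
n_e·A·C_max = 0.26 × 30 × 0.0024 = 0.01872 kg/m.
D = 1.0²/(4π × 340 × 0.01872²) = 0.668 m²/day.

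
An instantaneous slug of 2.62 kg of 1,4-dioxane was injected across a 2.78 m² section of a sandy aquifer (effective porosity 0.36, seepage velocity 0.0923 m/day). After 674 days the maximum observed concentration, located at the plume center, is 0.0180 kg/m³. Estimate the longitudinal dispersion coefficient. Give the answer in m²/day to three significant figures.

At the plume center C_max = M/(n_e·A·√(4πDt)), so D = M²/(4πt·(n_e·A·C_max)²).
n_e·A·C_max = 0.36 × 2.78 × 0.0180 = 0.01801 kg/m.
D = 2.62²/(4π × 674 × 0.01801²) = 2.50 m²/day.

2.50 m²/day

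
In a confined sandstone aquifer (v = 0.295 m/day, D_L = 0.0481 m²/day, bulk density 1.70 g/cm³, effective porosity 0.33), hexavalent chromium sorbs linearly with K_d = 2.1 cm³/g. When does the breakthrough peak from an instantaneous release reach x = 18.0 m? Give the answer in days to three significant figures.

715 days

Retardation factor R = 1 + ρ_b·K_d/n = 1 + 1.70 × 2.1/0.33 = 11.82.
Sorption retards both mechanisms: v_R = v/R = 0.02496 m/day, D_R = D/R = 0.004069 m²/day.
Peak time from v_R²t² + 2D_R t − x² = 0: t = (√(D_R² + v_R²x²) − D_R)/v_R².
√(D_R² + v_R²x²) = √(0.004069² + 0.02496² × 18.0²) = 0.4493; v_R² = 0.0006230.
t = (0.4493 − 0.004069)/0.0006230 = 715 days.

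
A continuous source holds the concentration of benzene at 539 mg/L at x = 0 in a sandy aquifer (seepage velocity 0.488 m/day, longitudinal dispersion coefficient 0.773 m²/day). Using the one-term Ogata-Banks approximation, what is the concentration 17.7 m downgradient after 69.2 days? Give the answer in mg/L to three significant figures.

For a continuous step input, C/C₀ ≈ ½·erfc((x−vt)/(2√(Dt))).
vt = 0.488 × 69.2 = 33.7696 m and 2√(Dt) = 2√(0.773 × 69.2) = 14.63 m.
Argument (x−vt)/(2√(Dt)) = (17.7 − 33.7696)/14.63 = -1.098; ½·erfc(-1.098) = 0.9398.
C = 539 × 0.9398 = 507 mg/L.

507 mg/L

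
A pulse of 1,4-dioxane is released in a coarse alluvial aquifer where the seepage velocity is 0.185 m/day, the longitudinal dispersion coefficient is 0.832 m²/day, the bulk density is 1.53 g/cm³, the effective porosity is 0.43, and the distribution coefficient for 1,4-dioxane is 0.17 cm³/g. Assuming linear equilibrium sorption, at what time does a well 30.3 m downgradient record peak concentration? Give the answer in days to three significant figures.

227 days

Retardation factor R = 1 + ρ_b·K_d/n = 1 + 1.53 × 0.17/0.43 = 1.605.
Sorption retards both mechanisms: v_R = v/R = 0.1153 m/day, D_R = D/R = 0.5184 m²/day.
Peak time from v_R²t² + 2D_R t − x² = 0: t = (√(D_R² + v_R²x²) − D_R)/v_R².
√(D_R² + v_R²x²) = √(0.5184² + 0.1153² × 30.3²) = 3.532; v_R² = 0.01329.
t = (3.532 − 0.5184)/0.01329 = 227 days.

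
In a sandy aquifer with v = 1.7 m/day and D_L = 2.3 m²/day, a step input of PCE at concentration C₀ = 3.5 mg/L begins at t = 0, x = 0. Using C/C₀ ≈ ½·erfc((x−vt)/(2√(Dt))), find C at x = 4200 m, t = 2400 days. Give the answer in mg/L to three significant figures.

0.443 mg/L

For a continuous step input, C/C₀ ≈ ½·erfc((x−vt)/(2√(Dt))).
vt = 1.7 × 2400 = 4080 m and 2√(Dt) = 2√(2.3 × 2400) = 148.6 m.
Argument (x−vt)/(2√(Dt)) = (4200 − 4080)/148.6 = 0.8075; ½·erfc(0.8075) = 0.1267.
C = 3.5 × 0.1267 = 0.443 mg/L.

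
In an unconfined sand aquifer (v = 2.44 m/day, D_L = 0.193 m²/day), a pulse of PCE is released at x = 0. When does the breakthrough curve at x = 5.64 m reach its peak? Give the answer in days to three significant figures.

For the 1D instantaneous-source solution, setting ∂C/∂t = 0 at fixed x gives v²t² + 2Dt − x² = 0, so t = (√(D² + v²x²) − D)/v².
√(D² + v²x²) = √(0.193² + 2.44² × 5.64²) = 13.76; v² = 5.9536.
t = (13.76 − 0.193)/5.9536 = 2.28 days (vs. the pure-advection estimate x/v = 2.31 d).

2.28 days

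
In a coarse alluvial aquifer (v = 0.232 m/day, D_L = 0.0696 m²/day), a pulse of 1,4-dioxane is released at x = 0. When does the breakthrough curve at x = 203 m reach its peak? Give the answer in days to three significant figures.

For the 1D instantaneous-source solution, setting ∂C/∂t = 0 at fixed x gives v²t² + 2Dt − x² = 0, so t = (√(D² + v²x²) − D)/v².
√(D² + v²x²) = √(0.0696² + 0.232² × 203²) = 47.10; v² = 0.053824.
t = (47.10 − 0.0696)/0.053824 = 874 days (vs. the pure-advection estimate x/v = 875 d).

874 days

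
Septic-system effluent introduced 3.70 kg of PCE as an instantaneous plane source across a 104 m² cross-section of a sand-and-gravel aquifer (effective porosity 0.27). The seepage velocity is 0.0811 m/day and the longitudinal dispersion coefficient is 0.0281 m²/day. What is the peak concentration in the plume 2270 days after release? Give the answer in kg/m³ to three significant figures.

The peak of an instantaneous 1D plume sits at x = vt; there the Gaussian factor is 1 and C_max = M/(n_e·A·√(4πDt)), where n_e·A is the pore area the mass is dissolved in.
√(4πDt) = √(4π × 0.0281 × 2270) = 28.31 m, so C_max = 3.70/(0.27 × 104 × 28.31) = 0.00465 kg/m³.

0.00465 kg/m³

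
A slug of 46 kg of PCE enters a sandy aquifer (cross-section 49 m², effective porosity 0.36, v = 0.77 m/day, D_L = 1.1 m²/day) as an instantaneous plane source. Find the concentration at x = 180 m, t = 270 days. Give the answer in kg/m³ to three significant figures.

0.0222 kg/m³

For an instantaneous plane source, C(x,t) = M/(n_e·A·√(4πDt)) · exp(−(x−vt)²/(4Dt)), with n_e·A the pore (flow) area.
Plume center vt = 0.77 × 270 = 207.9 m, so the well at 180 m is 27.9 m upgradient of the peak.
√(4πDt) = 61.09 m, giving peak height M/(n_e·A·√(4πDt)) = 46/(0.36 × 49 × 61.09) = 0.04269 kg/m³.
(x−vt)²/(4Dt) = (-27.9)²/(4 × 1.1 × 270) = 0.6552; exp(−0.6552) = 0.5193.
C = 0.04269 × 0.5193 = 0.0222 kg/m³.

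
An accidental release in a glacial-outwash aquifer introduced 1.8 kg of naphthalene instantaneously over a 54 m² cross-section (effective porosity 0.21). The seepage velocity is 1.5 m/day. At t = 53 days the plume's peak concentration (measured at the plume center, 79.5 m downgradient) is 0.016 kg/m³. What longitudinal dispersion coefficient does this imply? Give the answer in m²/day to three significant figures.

0.148 m²/day

At the plume center C_max = M/(n_e·A·√(4πDt)), so D = M²/(4πt·(n_e·A·C_max)²).
n_e·A·C_max = 0.21 × 54 × 0.016 = 0.1814 kg/m.
D = 1.8²/(4π × 53 × 0.1814²) = 0.148 m²/day.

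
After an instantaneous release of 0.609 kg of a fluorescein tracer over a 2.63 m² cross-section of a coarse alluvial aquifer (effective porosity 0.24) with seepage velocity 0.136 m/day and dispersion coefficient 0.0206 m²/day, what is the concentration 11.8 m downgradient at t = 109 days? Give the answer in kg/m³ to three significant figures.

0.0656 kg/m³

For an instantaneous plane source, C(x,t) = M/(n_e·A·√(4πDt)) · exp(−(x−vt)²/(4Dt)), with n_e·A the pore (flow) area.
Plume center vt = 0.136 × 109 = 14.824 m, so the well at 11.8 m is 3.024 m upgradient of the peak.
√(4πDt) = 5.312 m, giving peak height M/(n_e·A·√(4πDt)) = 0.609/(0.24 × 2.63 × 5.312) = 0.1816 kg/m³.
(x−vt)²/(4Dt) = (-3.024)²/(4 × 0.0206 × 109) = 1.018; exp(−1.018) = 0.3613.
C = 0.1816 × 0.3613 = 0.0656 kg/m³.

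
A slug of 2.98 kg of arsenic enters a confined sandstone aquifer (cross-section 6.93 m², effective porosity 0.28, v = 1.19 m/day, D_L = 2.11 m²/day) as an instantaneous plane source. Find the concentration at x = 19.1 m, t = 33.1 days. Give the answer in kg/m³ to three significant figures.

0.0119 kg/m³

For an instantaneous plane source, C(x,t) = M/(n_e·A·√(4πDt)) · exp(−(x−vt)²/(4Dt)), with n_e·A the pore (flow) area.
Plume center vt = 1.19 × 33.1 = 39.389 m, so the well at 19.1 m is 20.289 m upgradient of the peak.
√(4πDt) = 29.63 m, giving peak height M/(n_e·A·√(4πDt)) = 2.98/(0.28 × 6.93 × 29.63) = 0.05183 kg/m³.
(x−vt)²/(4Dt) = (-20.289)²/(4 × 2.11 × 33.1) = 1.474; exp(−1.474) = 0.2290.
C = 0.05183 × 0.2290 = 0.0119 kg/m³.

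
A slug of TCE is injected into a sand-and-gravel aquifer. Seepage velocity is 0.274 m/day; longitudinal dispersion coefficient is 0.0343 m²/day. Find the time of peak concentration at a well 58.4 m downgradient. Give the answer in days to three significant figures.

213 days

For the 1D instantaneous-source solution, setting ∂C/∂t = 0 at fixed x gives v²t² + 2Dt − x² = 0, so t = (√(D² + v²x²) − D)/v².
√(D² + v²x²) = √(0.0343² + 0.274² × 58.4²) = 16.00; v² = 0.075076.
t = (16.00 − 0.0343)/0.075076 = 213 days (vs. the pure-advection estimate x/v = 213 d).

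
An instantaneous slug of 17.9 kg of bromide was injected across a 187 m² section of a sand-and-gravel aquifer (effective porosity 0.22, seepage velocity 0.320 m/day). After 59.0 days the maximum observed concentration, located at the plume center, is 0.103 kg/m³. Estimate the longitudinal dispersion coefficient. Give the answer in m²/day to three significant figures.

At the plume center C_max = M/(n_e·A·√(4πDt)), so D = M²/(4πt·(n_e·A·C_max)²).
n_e·A·C_max = 0.22 × 187 × 0.103 = 4.237 kg/m.
D = 17.9²/(4π × 59.0 × 4.237²) = 0.0241 m²/day.

0.0241 m²/day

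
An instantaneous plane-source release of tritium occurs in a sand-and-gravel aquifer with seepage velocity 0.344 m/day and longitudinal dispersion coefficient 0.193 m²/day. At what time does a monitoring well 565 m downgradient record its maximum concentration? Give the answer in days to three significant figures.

For the 1D instantaneous-source solution, setting ∂C/∂t = 0 at fixed x gives v²t² + 2Dt − x² = 0, so t = (√(D² + v²x²) − D)/v².
√(D² + v²x²) = √(0.193² + 0.344² × 565²) = 194.4; v² = 0.118336.
t = (194.4 − 0.193)/0.118336 = 1640 days (vs. the pure-advection estimate x/v = 1640 d).

1640 days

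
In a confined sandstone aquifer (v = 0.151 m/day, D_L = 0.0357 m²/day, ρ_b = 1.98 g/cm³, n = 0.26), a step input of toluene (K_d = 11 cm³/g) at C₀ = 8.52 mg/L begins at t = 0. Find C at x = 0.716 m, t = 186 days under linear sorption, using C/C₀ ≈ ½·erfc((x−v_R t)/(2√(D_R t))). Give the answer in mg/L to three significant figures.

1.41 mg/L

Retardation factor R = 1 + ρ_b·K_d/n = 1 + 1.98 × 11/0.26 = 84.77.
Sorption retards both mechanisms: v_R = v/R = 0.001781 m/day, D_R = D/R = 0.0004211 m²/day.
v_R·t = 0.001781 × 186 = 0.331266 m; 2√(D_R t) = 0.5597 m; argument = (0.716 − 0.331266)/0.5597 = 0.6874.
C = C₀ × ½·erfc(0.6874) = 8.52 × 0.1655 = 1.41 mg/L.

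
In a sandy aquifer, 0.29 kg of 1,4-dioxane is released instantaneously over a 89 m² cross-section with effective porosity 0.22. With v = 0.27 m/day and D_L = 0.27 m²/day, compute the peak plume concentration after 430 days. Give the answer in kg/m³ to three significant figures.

0.000388 kg/m³

The peak of an instantaneous 1D plume sits at x = vt; there the Gaussian factor is 1 and C_max = M/(n_e·A·√(4πDt)), where n_e·A is the pore area the mass is dissolved in.
√(4πDt) = √(4π × 0.27 × 430) = 38.20 m, so C_max = 0.29/(0.22 × 89 × 38.20) = 0.000388 kg/m³.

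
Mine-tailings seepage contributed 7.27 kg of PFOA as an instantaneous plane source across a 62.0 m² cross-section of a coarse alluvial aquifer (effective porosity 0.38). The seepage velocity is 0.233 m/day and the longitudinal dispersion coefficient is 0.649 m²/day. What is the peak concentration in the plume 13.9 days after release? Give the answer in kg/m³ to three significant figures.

0.0290 kg/m³

The peak of an instantaneous 1D plume sits at x = vt; there the Gaussian factor is 1 and C_max = M/(n_e·A·√(4πDt)), where n_e·A is the pore area the mass is dissolved in.
√(4πDt) = √(4π × 0.649 × 13.9) = 10.65 m, so C_max = 7.27/(0.38 × 62.0 × 10.65) = 0.0290 kg/m³.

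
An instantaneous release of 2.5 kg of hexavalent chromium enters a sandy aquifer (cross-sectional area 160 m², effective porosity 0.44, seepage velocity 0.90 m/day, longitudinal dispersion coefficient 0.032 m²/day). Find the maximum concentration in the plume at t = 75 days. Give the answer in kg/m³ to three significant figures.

0.00647 kg/m³

The peak of an instantaneous 1D plume sits at x = vt; there the Gaussian factor is 1 and C_max = M/(n_e·A·√(4πDt)), where n_e·A is the pore area the mass is dissolved in.
√(4πDt) = √(4π × 0.032 × 75) = 5.492 m, so C_max = 2.5/(0.44 × 160 × 5.492) = 0.00647 kg/m³.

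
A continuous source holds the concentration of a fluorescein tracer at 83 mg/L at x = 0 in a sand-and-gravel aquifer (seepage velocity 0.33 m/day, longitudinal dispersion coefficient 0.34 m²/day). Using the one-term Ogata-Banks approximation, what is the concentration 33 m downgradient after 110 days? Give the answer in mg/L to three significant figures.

53.8 mg/L

For a continuous step input, C/C₀ ≈ ½·erfc((x−vt)/(2√(Dt))).
vt = 0.33 × 110 = 36.3 m and 2√(Dt) = 2√(0.34 × 110) = 12.23 m.
Argument (x−vt)/(2√(Dt)) = (33 − 36.3)/12.23 = -0.2698; ½·erfc(-0.2698) = 0.6486.
C = 83 × 0.6486 = 53.8 mg/L.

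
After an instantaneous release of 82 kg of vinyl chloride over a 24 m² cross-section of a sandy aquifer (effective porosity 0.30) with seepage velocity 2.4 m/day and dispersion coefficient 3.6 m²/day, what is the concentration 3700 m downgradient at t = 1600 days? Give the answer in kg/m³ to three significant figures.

For an instantaneous plane source, C(x,t) = M/(n_e·A·√(4πDt)) · exp(−(x−vt)²/(4Dt)), with n_e·A the pore (flow) area.
Plume center vt = 2.4 × 1600 = 3840 m, so the well at 3700 m is 140 m upgradient of the peak.
√(4πDt) = 269.0 m, giving peak height M/(n_e·A·√(4πDt)) = 82/(0.30 × 24 × 269.0) = 0.04234 kg/m³.
(x−vt)²/(4Dt) = (-140)²/(4 × 3.6 × 1600) = 0.8507; exp(−0.8507) = 0.4271.
C = 0.04234 × 0.4271 = 0.0181 kg/m³.

0.0181 kg/m³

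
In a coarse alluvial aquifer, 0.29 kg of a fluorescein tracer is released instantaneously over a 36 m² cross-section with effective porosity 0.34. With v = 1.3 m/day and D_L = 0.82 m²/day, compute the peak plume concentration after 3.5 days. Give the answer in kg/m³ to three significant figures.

The peak of an instantaneous 1D plume sits at x = vt; there the Gaussian factor is 1 and C_max = M/(n_e·A·√(4πDt)), where n_e·A is the pore area the mass is dissolved in.
√(4πDt) = √(4π × 0.82 × 3.5) = 6.005 m, so C_max = 0.29/(0.34 × 36 × 6.005) = 0.00395 kg/m³.

0.00395 kg/m³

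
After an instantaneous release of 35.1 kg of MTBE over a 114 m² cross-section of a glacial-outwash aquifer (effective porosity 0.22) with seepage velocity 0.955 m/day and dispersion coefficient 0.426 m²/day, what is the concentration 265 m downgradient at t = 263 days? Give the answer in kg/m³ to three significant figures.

For an instantaneous plane source, C(x,t) = M/(n_e·A·√(4πDt)) · exp(−(x−vt)²/(4Dt)), with n_e·A the pore (flow) area.
Plume center vt = 0.955 × 263 = 251.165 m, so the well at 265 m is 13.835 m downgradient of the peak.
√(4πDt) = 37.52 m, giving peak height M/(n_e·A·√(4πDt)) = 35.1/(0.22 × 114 × 37.52) = 0.03730 kg/m³.
(x−vt)²/(4Dt) = (13.835)²/(4 × 0.426 × 263) = 0.4271; exp(−0.4271) = 0.6524.
C = 0.03730 × 0.6524 = 0.0243 kg/m³.

0.0243 kg/m³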